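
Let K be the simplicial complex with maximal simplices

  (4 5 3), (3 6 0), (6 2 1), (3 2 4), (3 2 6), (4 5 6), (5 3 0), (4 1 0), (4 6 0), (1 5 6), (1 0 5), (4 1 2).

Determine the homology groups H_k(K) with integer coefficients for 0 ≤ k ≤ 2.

H_0 = Z,  H_1 = Z/2,  H_2 = 0.

We work with the vertex ordering 0 < 1 < 2 < 3 < 4 < 5 < 6. The simplices of K, each written with vertices in increasing order, are:

  0-simplices (7): [0], [1], [2], [3], [4], [5], [6]
  1-simplices (18): [0,1], [0,3], [0,4], [0,5], [0,6], [1,2], [1,4], [1,5], [1,6], [2,3], [2,4], [2,6], [3,4], [3,5], [3,6], [4,5], [4,6], [5,6]
  2-simplices (12): [0,1,4], [0,1,5], [0,3,5], [0,3,6], [0,4,6], [1,2,4], [1,2,6], [1,5,6], [2,3,4], [2,3,6], [3,4,5], [4,5,6]

so the chain groups are C_0 ≅ Z^7, C_1 ≅ Z^18, C_2 ≅ Z^12.

The boundary map ∂_1: C_1 → C_0 sends each edge [p,q] (with p < q) to q − p. For instance
  ∂[0,4] = [4] − [0].
As a 7×18 matrix over Z this has rank 6, with invariant factors (1,1,1,1,1,1).

Boundary ∂_2: C_2 → C_1 maps a triangle to the signed sum of its edges. For instance
  ∂[1,2,4] = [2,4] − [1,4] + [1,2],
  ∂[1,5,6] = [5,6] − [1,6] + [1,5].
As a 18×12 matrix over Z this has rank 12, with invariant factors (1,1,1,1,1,1,1,1,1,1,1,2).

From H_k ≅ ker(∂_k) / im(∂_{k+1}) we obtain:

  H_0: rank C_0 − rank ∂_1 = 7 − 6 = 1, and the invariant factors of ∂_1 are all 1, so H_0 = Z.
  H_1: rank ker ∂_1 − rank ∂_2 = (18 − 6) − 12 = 0, and ∂_2 has invariant factor 2 > 1, so H_1 = Z/2.
  H_2: rank ker ∂_2 − rank ∂_3 = (12 − 12) − 0 = 0, and there is no ∂_3, so H_2 = 0.

(K is a triangulation of the real projective plane RP^2.)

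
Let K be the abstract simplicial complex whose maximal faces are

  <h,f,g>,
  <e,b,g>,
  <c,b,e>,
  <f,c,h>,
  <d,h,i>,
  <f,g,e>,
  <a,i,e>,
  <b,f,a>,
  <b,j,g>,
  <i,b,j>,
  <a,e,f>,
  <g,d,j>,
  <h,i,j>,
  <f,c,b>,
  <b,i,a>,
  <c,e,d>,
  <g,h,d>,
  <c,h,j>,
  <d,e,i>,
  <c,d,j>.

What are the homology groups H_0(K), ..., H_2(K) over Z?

H_0 ≅ Z,  H_1 ≅ Z ⊕ Z/2,  H_2 = 0.

Order the vertices as a < b < c < d < e < f < g < h < i < j. Listing each simplex with vertices in this order, K has dimension 2 with simplices:

  0-simplices (10): a, b, c, d, e, f, g, h, i, j
  1-simplices (30): ab, ae, af, ai, bc, be, bf, bg, bi, bj, cd, ce, cf, ch, cj, de, dg, dh, di, dj, ef, eg, ei, fg, fh, gh, gj, hi, hj, ij
  2-simplices (20): abf, abi, aef, aei, bce, bcf, beg, bgj, bij, cde, cdj, cfh, chj, dei, dgh, dgj, dhi, efg, fgh, hij

Hence C_0 ≅ Z^10, C_1 ≅ Z^30, C_2 ≅ Z^20.

The boundary map ∂_1: C_1 → C_0 is given by ∂[p,q] = [q] − [p]. For instance
  ∂cd = d − c.
The 10×30 boundary matrix has rank 9 and Smith normal form diag(1,1,1,1,1,1,1,1,1).

Boundary ∂_2: C_2 → C_1 maps a triangle to the signed sum of its edges. For instance
  ∂dgh = gh − dh + dg,
  ∂hij = ij − hj + hi.
The resulting 30×20 matrix has rank 20, and its Smith normal form has invariant factors (1,1,1,1,1,1,1,1,1,1,1,1,1,1,1,1,1,1,1,2).

Reading off H_k = ker ∂_k / im ∂_{k+1}:

  H_0: rank C_0 − rank ∂_1 = 10 − 9 = 1, and the invariant factors of ∂_1 are all 1, so H_0 ≅ Z.
  H_1: rank ker ∂_1 − rank ∂_2 = (30 − 9) − 20 = 1, and ∂_2 has invariant factor 2 > 1, so H_1 ≅ Z ⊕ Z/2.
  H_2: rank ker ∂_2 − rank ∂_3 = (20 − 20) − 0 = 0, and there is no ∂_3, so H_2 ≅ 0.

(K is a triangulation of the Klein bottle.)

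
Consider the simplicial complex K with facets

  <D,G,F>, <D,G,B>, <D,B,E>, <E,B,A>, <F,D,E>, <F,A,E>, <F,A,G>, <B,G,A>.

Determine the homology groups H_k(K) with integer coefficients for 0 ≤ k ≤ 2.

H_0 = Z,  H_1 = 0,  H_2 = Z.

Order the vertices as A < B < D < E < F < G. Listing each simplex with vertices in this order, K has dimension 2 with simplices:

  0-simplices (6): A, B, D, E, F, G
  1-simplices (12): AB, AE, AF, AG, BD, BE, BG, DE, DF, DG, EF, FG
  2-simplices (8): ABE, ABG, AEF, AFG, BDE, BDG, DEF, DFG

so the chain groups are C_0 ≅ Z^6, C_1 ≅ Z^12, C_2 ≅ Z^8.

Boundary ∂_1: C_1 → C_0 maps an edge to its endpoints' difference, ∂[p,q] = q − p. For instance
  ∂AE = E − A.
The resulting 6×12 matrix has rank 5, and its Smith normal form has invariant factors (1,1,1,1,1).

∂_2: C_2 → C_1 acts by ∂[p,q,r] = [q,r] − [p,r] + [p,q]. For instance
  ∂ABE = BE − AE + AB,
  ∂AFG = FG − AG + AF.
The resulting 12×8 matrix has rank 7, and its Smith normal form has invariant factors (1,1,1,1,1,1,1).

Computing H_k = (kernel of ∂_k) / (image of ∂_{k+1}):

  H_0: rank C_0 − rank ∂_1 = 6 − 5 = 1, and the invariant factors of ∂_1 are all 1, so H_0 = Z.
  H_1: rank ker ∂_1 − rank ∂_2 = (12 − 5) − 7 = 0, and the invariant factors of ∂_2 are all 1, so H_1 = 0.
  H_2: rank ker ∂_2 − rank ∂_3 = (8 − 7) − 0 = 1, and there is no ∂_3, so H_2 = Z.

As a check, the Euler characteristic is 6 − 12 + 8 = 2, which agrees with 1 − 0 + 1 = 2.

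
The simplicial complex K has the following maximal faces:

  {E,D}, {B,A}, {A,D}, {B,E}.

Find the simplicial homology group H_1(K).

H_1 = Z.

Take the total order A < B < D < E on the vertex set. Then K (dimension 1) consists of the simplices:

  0-simplices (4): A, B, D, E
  1-simplices (4): AB, AD, BE, DE

Hence C_0 ≅ Z^4, C_1 ≅ Z^4.

∂_1: C_1 → C_0 maps an edge to its endpoints' difference, ∂[p,q] = q − p.
The 4×4 boundary matrix has rank 3 and Smith normal form diag(1,1,1).

Reading off H_k = ker ∂_k / im ∂_{k+1}:

  H_1: rank ker ∂_1 − rank ∂_2 = (4 − 3) − 0 = 1, and there is no ∂_2, so H_1 ≅ Z.

(K is a triangulation of the circle S^1.)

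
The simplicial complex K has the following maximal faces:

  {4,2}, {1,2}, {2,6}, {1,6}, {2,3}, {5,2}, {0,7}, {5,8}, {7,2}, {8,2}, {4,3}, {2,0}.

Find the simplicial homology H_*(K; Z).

We work with the vertex ordering 0 < 1 < 2 < 3 < 4 < 5 < 6 < 7 < 8. The simplices of K, each written with vertices in increasing order, are:

  0-simplices (9): [0], [1], [2], [3], [4], [5], [6], [7], [8]
  1-simplices (12): [0,2], [0,7], [1,2], [1,6], [2,3], [2,4], [2,5], [2,6], [2,7], [2,8], [3,4], [5,8]

so the chain groups are C_0 ≅ Z^9, C_1 ≅ Z^12.

Boundary ∂_1: C_1 → C_0 is given by ∂[p,q] = [q] − [p].
As a 9×12 matrix over Z this has rank 8, with invariant factors (1,1,1,1,1,1,1,1).

Reading off H_k = ker ∂_k / im ∂_{k+1}:

  H_0: rank C_0 − rank ∂_1 = 9 − 8 = 1, and the invariant factors of ∂_1 are all 1, so H_0 = Z.
  H_1: rank ker ∂_1 − rank ∂_2 = (12 − 8) − 0 = 4, and there is no ∂_2, so H_1 = Z^4.

As a check, the Euler characteristic is 9 − 12 = -3, which agrees with 1 − 4 = -3.

H_0 ≅ Z,  H_1 ≅ Z^4.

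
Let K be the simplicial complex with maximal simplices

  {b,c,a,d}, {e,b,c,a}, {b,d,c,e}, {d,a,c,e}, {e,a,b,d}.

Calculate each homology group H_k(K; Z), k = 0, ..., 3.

Take the total order a < b < c < d < e on the vertex set. Then K (dimension 3) consists of the simplices:

  0-simplices (5): a, b, c, d, e
  1-simplices (10): ab, ac, ad, ae, bc, bd, be, cd, ce, de
  2-simplices (10): abc, abd, abe, acd, ace, ade, bcd, bce, bde, cde
  3-simplices (5): abcd, abce, abde, acde, bcde

Hence C_0 ≅ Z^5, C_1 ≅ Z^10, C_2 ≅ Z^10, C_3 ≅ Z^5.

The boundary map ∂_1: C_1 → C_0 is given by ∂[p,q] = [q] − [p]. For instance
  ∂be = e − b.
This gives a 5×10 integer matrix of rank 4; reducing to Smith normal form yields diagonal entries (1,1,1,1).

The boundary map ∂_2: C_2 → C_1 sends each 2-simplex [p,q,r] to [q,r] − [p,r] + [p,q]. For instance
  ∂acd = cd − ad + ac,
  ∂ace = ce − ae + ac.
This gives a 10×10 integer matrix of rank 6; reducing to Smith normal form yields diagonal entries (1,1,1,1,1,1).

The boundary map ∂_3: C_3 → C_2 sends each 3-simplex σ to the alternating sum Σ_i (−1)^i (σ with its i-th vertex removed). For instance
  ∂bcde = cde − bde + bce − bcd,
  ∂abcd = bcd − acd + abd − abc.
As a 10×5 matrix over Z this has rank 4, with invariant factors (1,1,1,1).

Now H_k = ker ∂_k / im ∂_{k+1}, so:

  H_0: rank C_0 − rank ∂_1 = 5 − 4 = 1, and the invariant factors of ∂_1 are all 1, so H_0 = Z.
  H_1: rank ker ∂_1 − rank ∂_2 = (10 − 4) − 6 = 0, and the invariant factors of ∂_2 are all 1, so H_1 = 0.
  H_2: rank ker ∂_2 − rank ∂_3 = (10 − 6) − 4 = 0, and the invariant factors of ∂_3 are all 1, so H_2 = 0.
  H_3: rank ker ∂_3 − rank ∂_4 = (5 − 4) − 0 = 1, and there is no ∂_4, so H_3 = Z.

H_0 ≅ Z,  H_1 = 0,  H_2 = 0,  H_3 ≅ Z.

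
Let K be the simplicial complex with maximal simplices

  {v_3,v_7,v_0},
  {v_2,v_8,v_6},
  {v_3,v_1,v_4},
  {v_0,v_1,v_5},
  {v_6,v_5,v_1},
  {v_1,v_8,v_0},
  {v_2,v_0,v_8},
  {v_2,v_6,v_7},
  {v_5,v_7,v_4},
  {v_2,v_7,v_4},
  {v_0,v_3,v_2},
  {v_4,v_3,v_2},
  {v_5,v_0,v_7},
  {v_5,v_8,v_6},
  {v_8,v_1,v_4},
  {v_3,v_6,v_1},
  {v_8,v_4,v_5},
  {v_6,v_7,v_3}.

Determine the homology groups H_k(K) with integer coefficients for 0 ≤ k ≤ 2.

H_0 ≅ Z,  H_1 ≅ Z ⊕ Z/2,  H_2 = 0.

Fix the vertex order v_0 < v_1 < v_2 < v_3 < v_4 < v_5 < v_6 < v_7 < v_8 and write every simplex with vertices in increasing order. Then dim K = 2 and the simplices of K are:

  0-simplices (9): [v_0], [v_1], [v_2], [v_3], [v_4], [v_5], [v_6], [v_7], [v_8]
  1-simplices (27): (27 of them)
  2-simplices (18): (18 of them)

so the chain groups are C_0 ≅ Z^9, C_1 ≅ Z^27, C_2 ≅ Z^18.

The boundary map ∂_1: C_1 → C_0 is given by ∂[p,q] = [q] − [p].
The 9×27 boundary matrix has rank 8 and Smith normal form diag(1,1,1,1,1,1,1,1).

Boundary ∂_2: C_2 → C_1 acts by ∂[p,q,r] = [q,r] − [p,r] + [p,q]. For instance
  ∂[v_5,v_6,v_8] = [v_6,v_8] − [v_5,v_8] + [v_5,v_6],
  ∂[v_3,v_6,v_7] = [v_6,v_7] − [v_3,v_7] + [v_3,v_6].
The resulting 27×18 matrix has rank 18, and its Smith normal form has invariant factors (1,1,1,1,1,1,1,1,1,1,1,1,1,1,1,1,1,2).

From H_k ≅ ker(∂_k) / im(∂_{k+1}) we obtain:

  H_0: rank C_0 − rank ∂_1 = 9 − 8 = 1, and the invariant factors of ∂_1 are all 1, so H_0 ≅ Z.
  H_1: rank ker ∂_1 − rank ∂_2 = (27 − 8) − 18 = 1, and ∂_2 has invariant factor 2 > 1, so H_1 ≅ Z ⊕ Z/2.
  H_2: rank ker ∂_2 − rank ∂_3 = (18 − 18) − 0 = 0, and there is no ∂_3, so H_2 ≅ 0.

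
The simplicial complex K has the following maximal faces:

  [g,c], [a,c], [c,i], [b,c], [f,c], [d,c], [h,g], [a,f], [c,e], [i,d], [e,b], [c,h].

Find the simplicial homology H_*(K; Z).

H_0 ≅ Z,  H_1 ≅ Z^4.

Fix the vertex order a < b < c < d < e < f < g < h < i and write every simplex with vertices in increasing order. Then dim K = 1 and the simplices of K are:

  0-simplices (9): a, b, c, d, e, f, g, h, i
  1-simplices (12): ac, af, bc, be, cd, ce, cf, cg, ch, ci, di, gh

so the chain groups are C_0 ≅ Z^9, C_1 ≅ Z^12.

∂_1: C_1 → C_0 maps an edge to its endpoints' difference, ∂[p,q] = q − p.
As a 9×12 matrix over Z this has rank 8, with invariant factors (1,1,1,1,1,1,1,1).

From H_k ≅ ker(∂_k) / im(∂_{k+1}) we obtain:

  H_0: rank C_0 − rank ∂_1 = 9 − 8 = 1, and the invariant factors of ∂_1 are all 1, so H_0 ≅ Z.
  H_1: rank ker ∂_1 − rank ∂_2 = (12 − 8) − 0 = 4, and there is no ∂_2, so H_1 ≅ Z^4.

As a check, the Euler characteristic is 9 − 12 = -3, which agrees with 1 − 4 = -3.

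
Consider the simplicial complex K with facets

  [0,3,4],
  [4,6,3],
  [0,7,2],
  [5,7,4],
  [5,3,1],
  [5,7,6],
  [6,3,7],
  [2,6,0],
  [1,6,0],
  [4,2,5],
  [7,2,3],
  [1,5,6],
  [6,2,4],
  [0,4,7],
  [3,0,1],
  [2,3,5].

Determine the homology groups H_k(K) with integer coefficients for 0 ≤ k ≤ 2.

H_0 = Z,  H_1 = Z^2,  H_2 = Z.

Order the vertices as 0 < 1 < 2 < 3 < 4 < 5 < 6 < 7. Listing each simplex with vertices in this order, K has dimension 2 with simplices:

  0-simplices (8): [0], [1], [2], [3], [4], [5], [6], [7]
  1-simplices (24): (24 of them)
  2-simplices (16): [0,1,3], [0,1,6], [0,2,6], [0,2,7], [0,3,4], [0,4,7], [1,3,5], [1,5,6], [2,3,5], [2,3,7], [2,4,5], [2,4,6], [3,4,6], [3,6,7], [4,5,7], [5,6,7]

Hence C_0 ≅ Z^8, C_1 ≅ Z^24, C_2 ≅ Z^16.

The boundary map ∂_1: C_1 → C_0 sends each edge [p,q] (with p < q) to q − p. For instance
  ∂[2,5] = [5] − [2].
The 8×24 boundary matrix has rank 7 and Smith normal form diag(1,1,1,1,1,1,1).

The boundary map ∂_2: C_2 → C_1 acts by ∂[p,q,r] = [q,r] − [p,r] + [p,q]. For instance
  ∂[3,6,7] = [6,7] − [3,7] + [3,6],
  ∂[4,5,7] = [5,7] − [4,7] + [4,5].
The 24×16 boundary matrix has rank 15 and Smith normal form diag(1,1,1,1,1,1,1,1,1,1,1,1,1,1,1).

Computing H_k = (kernel of ∂_k) / (image of ∂_{k+1}):

  H_0: rank C_0 − rank ∂_1 = 8 − 7 = 1, and the invariant factors of ∂_1 are all 1, so H_0 ≅ Z.
  H_1: rank ker ∂_1 − rank ∂_2 = (24 − 7) − 15 = 2, and the invariant factors of ∂_2 are all 1, so H_1 ≅ Z^2.
  H_2: rank ker ∂_2 − rank ∂_3 = (16 − 15) − 0 = 1, and there is no ∂_3, so H_2 ≅ Z.

As a check, the Euler characteristic is 8 − 24 + 16 = 0, which agrees with 1 − 2 + 1 = 0.
(K is a triangulation of the torus T^2.)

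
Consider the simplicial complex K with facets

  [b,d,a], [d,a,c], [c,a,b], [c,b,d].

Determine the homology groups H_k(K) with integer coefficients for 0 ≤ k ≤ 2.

Fix the vertex order a < b < c < d and write every simplex with vertices in increasing order. Then dim K = 2 and the simplices of K are:

  0-simplices (4): a, b, c, d
  1-simplices (6): ab, ac, ad, bc, bd, cd
  2-simplices (4): abc, abd, acd, bcd

giving chain groups C_0 ≅ Z^4, C_1 ≅ Z^6, C_2 ≅ Z^4.

The boundary map ∂_1: C_1 → C_0 is given by ∂[p,q] = [q] − [p].
The 4×6 boundary matrix has rank 3 and Smith normal form diag(1,1,1).

The boundary map ∂_2: C_2 → C_1 maps a triangle to the signed sum of its edges. For instance
  ∂bcd = cd − bd + bc,
  ∂abc = bc − ac + ab.
The resulting 6×4 matrix has rank 3, and its Smith normal form has invariant factors (1,1,1).

Computing H_k = (kernel of ∂_k) / (image of ∂_{k+1}):

  H_0: rank C_0 − rank ∂_1 = 4 − 3 = 1, and the invariant factors of ∂_1 are all 1, so H_0 ≅ Z.
  H_1: rank ker ∂_1 − rank ∂_2 = (6 − 3) − 3 = 0, and the invariant factors of ∂_2 are all 1, so H_1 ≅ 0.
  H_2: rank ker ∂_2 − rank ∂_3 = (4 − 3) − 0 = 1, and there is no ∂_3, so H_2 ≅ Z.

(K is a triangulation of the 2-sphere S^2.)

H_0 = Z,  H_1 = 0,  H_2 = Z.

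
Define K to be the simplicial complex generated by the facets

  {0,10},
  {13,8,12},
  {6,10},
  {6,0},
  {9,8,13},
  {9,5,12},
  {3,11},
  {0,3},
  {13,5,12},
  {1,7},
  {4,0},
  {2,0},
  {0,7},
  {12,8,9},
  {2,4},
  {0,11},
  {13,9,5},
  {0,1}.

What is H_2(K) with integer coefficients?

Fix the vertex order 0 < 1 < 2 < 3 < 4 < 5 < 6 < 7 < 8 < 9 < 10 < 11 < 12 < 13 and write every simplex with vertices in increasing order. Then dim K = 2 and the simplices of K are:

  0-simplices (14): [0], [1], [2], [3], [4], [5], [6], [7], [8], [9], [10], [11], [12], [13]
  1-simplices (21): [0,1], [0,2], [0,3], [0,4], [0,6], [0,7], [0,10], [0,11], [1,7], [2,4], [3,11], [5,9], [5,12], [5,13], [6,10], [8,9], [8,12], [8,13], [9,12], [9,13], [12,13]
  2-simplices (6): [5,9,12], [5,9,13], [5,12,13], [8,9,12], [8,9,13], [8,12,13]

so the chain groups are C_0 ≅ Z^14, C_1 ≅ Z^21, C_2 ≅ Z^6.

Boundary ∂_1: C_1 → C_0 sends each edge [p,q] (with p < q) to q − p. For instance
  ∂[5,13] = [13] − [5].
The 14×21 boundary matrix has rank 12 and Smith normal form diag(1,1,1,1,1,1,1,1,1,1,1,1).

The boundary map ∂_2: C_2 → C_1 acts by ∂[p,q,r] = [q,r] − [p,r] + [p,q]. For instance
  ∂[5,9,13] = [9,13] − [5,13] + [5,9],
  ∂[5,12,13] = [12,13] − [5,13] + [5,12].
As a 21×6 matrix over Z this has rank 5, with invariant factors (1,1,1,1,1).

Computing H_k = (kernel of ∂_k) / (image of ∂_{k+1}):

  H_2: rank ker ∂_2 − rank ∂_3 = (6 − 5) − 0 = 1, and there is no ∂_3, so H_2 = Z.

H_2 = Z.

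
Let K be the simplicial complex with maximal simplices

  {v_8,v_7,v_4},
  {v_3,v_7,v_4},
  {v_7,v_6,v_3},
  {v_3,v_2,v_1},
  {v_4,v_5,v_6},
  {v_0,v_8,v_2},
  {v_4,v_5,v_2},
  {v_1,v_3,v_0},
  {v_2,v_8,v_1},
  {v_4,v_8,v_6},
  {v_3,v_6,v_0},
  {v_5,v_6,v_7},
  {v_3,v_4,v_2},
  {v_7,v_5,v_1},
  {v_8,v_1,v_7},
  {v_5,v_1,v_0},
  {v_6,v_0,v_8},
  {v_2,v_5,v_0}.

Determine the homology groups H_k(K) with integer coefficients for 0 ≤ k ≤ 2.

K has 9 vertices, 27 edges, 18 triangles.
rank ∂_0 = 0, rank ∂_1 = 8 ⇒ b_0 = 9 − 0 − 8 = 1; all invariant factors of ∂_1 are 1 so no torsion. So H_0 ≅ Z.
rank ∂_1 = 8, rank ∂_2 = 18 ⇒ b_1 = 27 − 8 − 18 = 1; ∂_2 has invariant factor(s) [2] giving torsion. So H_1 ≅ Z ⊕ Z_2.
rank ∂_2 = 18, rank ∂_3 = 0 ⇒ b_2 = 18 − 18 − 0 = 0. So H_2 ≅ 0.

H_0 = Z,  H_1 = Z ⊕ Z_2,  H_2 = 0.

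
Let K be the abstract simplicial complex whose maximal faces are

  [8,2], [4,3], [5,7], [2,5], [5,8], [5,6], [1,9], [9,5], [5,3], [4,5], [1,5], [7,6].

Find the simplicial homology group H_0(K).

Order the vertices as 1 < 2 < 3 < 4 < 5 < 6 < 7 < 8 < 9. Listing each simplex with vertices in this order, K has dimension 1 with simplices:

  0-simplices (9): [1], [2], [3], [4], [5], [6], [7], [8], [9]
  1-simplices (12): [1,5], [1,9], [2,5], [2,8], [3,4], [3,5], [4,5], [5,6], [5,7], [5,8], [5,9], [6,7]

giving chain groups C_0 ≅ Z^9, C_1 ≅ Z^12.

∂_1: C_1 → C_0 is given by ∂[p,q] = [q] − [p]. For instance
  ∂[2,8] = [8] − [2].
The 9×12 boundary matrix has rank 8 and Smith normal form diag(1,1,1,1,1,1,1,1).

Now H_k = ker ∂_k / im ∂_{k+1}, so:

  H_0: rank C_0 − rank ∂_1 = 9 − 8 = 1, and the invariant factors of ∂_1 are all 1, so H_0 ≅ Z.

(K is a triangulation of a wedge of 4 circles.)

H_0 = Z.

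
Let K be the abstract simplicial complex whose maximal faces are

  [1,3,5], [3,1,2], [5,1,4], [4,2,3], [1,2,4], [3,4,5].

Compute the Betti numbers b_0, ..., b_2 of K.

b_0 = 1, b_1 = 0, b_2 = 1.

K has 5 vertices, 9 edges, 6 triangles.
rank ∂_0 = 0, rank ∂_1 = 4 ⇒ b_0 = 5 − 0 − 4 = 1; all invariant factors of ∂_1 are 1 so no torsion. So H_0 = Z.
rank ∂_1 = 4, rank ∂_2 = 5 ⇒ b_1 = 9 − 4 − 5 = 0; all invariant factors of ∂_2 are 1 so no torsion. So H_1 = 0.
rank ∂_2 = 5, rank ∂_3 = 0 ⇒ b_2 = 6 − 5 − 0 = 1. So H_2 = Z.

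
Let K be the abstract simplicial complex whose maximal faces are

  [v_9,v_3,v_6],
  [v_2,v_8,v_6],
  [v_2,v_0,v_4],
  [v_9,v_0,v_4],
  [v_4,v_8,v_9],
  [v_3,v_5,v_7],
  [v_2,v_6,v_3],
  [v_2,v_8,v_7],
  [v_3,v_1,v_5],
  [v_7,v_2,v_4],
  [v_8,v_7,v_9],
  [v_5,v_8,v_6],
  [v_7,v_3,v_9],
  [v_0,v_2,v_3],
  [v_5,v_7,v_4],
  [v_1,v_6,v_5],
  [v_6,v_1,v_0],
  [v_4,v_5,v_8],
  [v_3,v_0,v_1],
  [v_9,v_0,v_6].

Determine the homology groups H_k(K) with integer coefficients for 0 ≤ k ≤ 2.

K has 10 vertices, 30 edges, 20 triangles.
rank ∂_0 = 0, rank ∂_1 = 9 ⇒ b_0 = 10 − 0 − 9 = 1; all invariant factors of ∂_1 are 1 so no torsion. So H_0 ≅ Z.
rank ∂_1 = 9, rank ∂_2 = 20 ⇒ b_1 = 30 − 9 − 20 = 1; ∂_2 has invariant factor(s) [2] giving torsion. So H_1 ≅ Z ⊕ Z/2.
rank ∂_2 = 20, rank ∂_3 = 0 ⇒ b_2 = 20 − 20 − 0 = 0. So H_2 ≅ 0.

H_0 = Z,  H_1 = Z ⊕ Z/2,  H_2 = 0.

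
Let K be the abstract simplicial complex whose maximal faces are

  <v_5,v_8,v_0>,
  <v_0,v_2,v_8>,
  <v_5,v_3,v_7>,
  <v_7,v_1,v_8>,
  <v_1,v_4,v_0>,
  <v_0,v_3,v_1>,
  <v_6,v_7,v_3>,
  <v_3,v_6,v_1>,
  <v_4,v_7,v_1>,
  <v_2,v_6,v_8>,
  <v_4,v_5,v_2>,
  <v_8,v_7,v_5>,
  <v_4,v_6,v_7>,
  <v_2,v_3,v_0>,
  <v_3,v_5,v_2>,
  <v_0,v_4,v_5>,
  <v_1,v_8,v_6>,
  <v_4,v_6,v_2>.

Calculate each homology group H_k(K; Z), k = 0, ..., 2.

We work with the vertex ordering v_0 < v_1 < v_2 < v_3 < v_4 < v_5 < v_6 < v_7 < v_8. The simplices of K, each written with vertices in increasing order, are:

  0-simplices (9): [v_0], [v_1], [v_2], [v_3], [v_4], [v_5], [v_6], [v_7], [v_8]
  1-simplices (27): (27 of them)
  2-simplices (18): (18 of them)

so the chain groups are C_0 ≅ Z^9, C_1 ≅ Z^27, C_2 ≅ Z^18.

∂_1: C_1 → C_0 is given by ∂[p,q] = [q] − [p]. For instance
  ∂[v_4,v_6] = [v_6] − [v_4].
The resulting 9×27 matrix has rank 8, and its Smith normal form has invariant factors (1,1,1,1,1,1,1,1).

∂_2: C_2 → C_1 sends each 2-simplex [p,q,r] to [q,r] − [p,r] + [p,q]. For instance
  ∂[v_0,v_2,v_3] = [v_2,v_3] − [v_0,v_3] + [v_0,v_2],
  ∂[v_3,v_5,v_7] = [v_5,v_7] − [v_3,v_7] + [v_3,v_5].
This gives a 27×18 integer matrix of rank 18; reducing to Smith normal form yields diagonal entries (1,1,1,1,1,1,1,1,1,1,1,1,1,1,1,1,1,2).

Computing H_k = (kernel of ∂_k) / (image of ∂_{k+1}):

  H_0: rank C_0 − rank ∂_1 = 9 − 8 = 1, and the invariant factors of ∂_1 are all 1, so H_0 = Z.
  H_1: rank ker ∂_1 − rank ∂_2 = (27 − 8) − 18 = 1, and ∂_2 has invariant factor 2 > 1, so H_1 = Z ⊕ Z/2.
  H_2: rank ker ∂_2 − rank ∂_3 = (18 − 18) − 0 = 0, and there is no ∂_3, so H_2 = 0.

H_0 = Z,  H_1 = Z ⊕ Z/2,  H_2 = 0.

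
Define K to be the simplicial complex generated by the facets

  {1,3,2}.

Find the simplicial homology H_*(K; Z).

H_0 = Z,  H_1 = 0,  H_2 = 0.

Take the total order 1 < 2 < 3 on the vertex set. Then K (dimension 2) consists of the simplices:

  0-simplices (3): [1], [2], [3]
  1-simplices (3): [1,2], [1,3], [2,3]
  2-simplices (1): [1,2,3]

Hence C_0 ≅ Z^3, C_1 ≅ Z^3, C_2 ≅ Z^1.

∂_1: C_1 → C_0 sends each edge [p,q] (with p < q) to q − p.
As a 3×3 matrix over Z this has rank 2, with invariant factors (1,1).

Boundary ∂_2: C_2 → C_1 maps a triangle to the signed sum of its edges. For instance
  ∂[1,2,3] = [2,3] − [1,3] + [1,2].
As a 3×1 matrix over Z this has rank 1, with invariant factors (1).

Reading off H_k = ker ∂_k / im ∂_{k+1}:

  H_0: rank C_0 − rank ∂_1 = 3 − 2 = 1, and the invariant factors of ∂_1 are all 1, so H_0 ≅ Z.
  H_1: rank ker ∂_1 − rank ∂_2 = (3 − 2) − 1 = 0, and the invariant factors of ∂_2 are all 1, so H_1 ≅ 0.
  H_2: rank ker ∂_2 − rank ∂_3 = (1 − 1) − 0 = 0, and there is no ∂_3, so H_2 ≅ 0.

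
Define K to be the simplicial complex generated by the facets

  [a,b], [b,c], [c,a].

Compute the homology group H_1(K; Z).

Order the vertices as a < b < c. Listing each simplex with vertices in this order, K has dimension 1 with simplices:

  0-simplices (3): a, b, c
  1-simplices (3): ab, ac, bc

so the chain groups are C_0 ≅ Z^3, C_1 ≅ Z^3.

Boundary ∂_1: C_1 → C_0 maps an edge to its endpoints' difference, ∂[p,q] = q − p.
The resulting 3×3 matrix has rank 2, and its Smith normal form has invariant factors (1,1).

Computing H_k = (kernel of ∂_k) / (image of ∂_{k+1}):

  H_1: rank ker ∂_1 − rank ∂_2 = (3 − 2) − 0 = 1, and there is no ∂_2, so H_1 = Z.

H_1 ≅ Z.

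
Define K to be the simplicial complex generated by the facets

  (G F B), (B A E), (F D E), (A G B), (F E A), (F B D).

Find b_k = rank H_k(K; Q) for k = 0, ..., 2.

b_0 = 1, b_1 = 1, b_2 = 0.

We work with the vertex ordering A < B < D < E < F < G. The simplices of K, each written with vertices in increasing order, are:

  0-simplices (6): A, B, D, E, F, G
  1-simplices (12): AB, AE, AF, AG, BD, BE, BF, BG, DE, DF, EF, FG
  2-simplices (6): ABE, ABG, AEF, BDF, BFG, DEF

so the chain groups are C_0 ≅ Z^6, C_1 ≅ Z^12, C_2 ≅ Z^6.

Boundary ∂_1: C_1 → C_0 is given by ∂[p,q] = [q] − [p].
As a 6×12 matrix over Z this has rank 5, with invariant factors (1,1,1,1,1).

Boundary ∂_2: C_2 → C_1 maps a triangle to the signed sum of its edges. For instance
  ∂ABG = BG − AG + AB,
  ∂ABE = BE − AE + AB.
This gives a 12×6 integer matrix of rank 6; reducing to Smith normal form yields diagonal entries (1,1,1,1,1,1).

From H_k ≅ ker(∂_k) / im(∂_{k+1}) we obtain:

  H_0: rank C_0 − rank ∂_1 = 6 − 5 = 1, and the invariant factors of ∂_1 are all 1, so H_0 ≅ Z.
  H_1: rank ker ∂_1 − rank ∂_2 = (12 − 5) − 6 = 1, and the invariant factors of ∂_2 are all 1, so H_1 ≅ Z.
  H_2: rank ker ∂_2 − rank ∂_3 = (6 − 6) − 0 = 0, and there is no ∂_3, so H_2 ≅ 0.

(K is a triangulation of the cylinder S^1 x I.)

Hence the Betti numbers are b_0 = 1, b_1 = 1, b_2 = 0.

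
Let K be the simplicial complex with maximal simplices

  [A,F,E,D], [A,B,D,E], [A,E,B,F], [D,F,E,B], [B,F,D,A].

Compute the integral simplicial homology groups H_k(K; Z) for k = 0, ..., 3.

Fix the vertex order A < B < D < E < F and write every simplex with vertices in increasing order. Then dim K = 3 and the simplices of K are:

  0-simplices (5): A, B, D, E, F
  1-simplices (10): AB, AD, AE, AF, BD, BE, BF, DE, DF, EF
  2-simplices (10): ABD, ABE, ABF, ADE, ADF, AEF, BDE, BDF, BEF, DEF
  3-simplices (5): ABDE, ABDF, ABEF, ADEF, BDEF

Hence C_0 ≅ Z^5, C_1 ≅ Z^10, C_2 ≅ Z^10, C_3 ≅ Z^5.

The boundary map ∂_1: C_1 → C_0 maps an edge to its endpoints' difference, ∂[p,q] = q − p.
As a 5×10 matrix over Z this has rank 4, with invariant factors (1,1,1,1).

Boundary ∂_2: C_2 → C_1 sends each 2-simplex [p,q,r] to [q,r] − [p,r] + [p,q]. For instance
  ∂ABE = BE − AE + AB,
  ∂DEF = EF − DF + DE.
This gives a 10×10 integer matrix of rank 6; reducing to Smith normal form yields diagonal entries (1,1,1,1,1,1).

Boundary ∂_3: C_3 → C_2 sends each 3-simplex σ to the alternating sum Σ_i (−1)^i (σ with its i-th vertex removed). For instance
  ∂ADEF = DEF − AEF + ADF − ADE,
  ∂ABDF = BDF − ADF + ABF − ABD.
The resulting 10×5 matrix has rank 4, and its Smith normal form has invariant factors (1,1,1,1).

Computing H_k = (kernel of ∂_k) / (image of ∂_{k+1}):

  H_0: rank C_0 − rank ∂_1 = 5 − 4 = 1, and the invariant factors of ∂_1 are all 1, so H_0 ≅ Z.
  H_1: rank ker ∂_1 − rank ∂_2 = (10 − 4) − 6 = 0, and the invariant factors of ∂_2 are all 1, so H_1 ≅ 0.
  H_2: rank ker ∂_2 − rank ∂_3 = (10 − 6) − 4 = 0, and the invariant factors of ∂_3 are all 1, so H_2 ≅ 0.
  H_3: rank ker ∂_3 − rank ∂_4 = (5 − 4) − 0 = 1, and there is no ∂_4, so H_3 ≅ Z.

(K is a triangulation of the 3-sphere S^3.)

H_0 = Z,  H_1 = 0,  H_2 = 0,  H_3 = Z.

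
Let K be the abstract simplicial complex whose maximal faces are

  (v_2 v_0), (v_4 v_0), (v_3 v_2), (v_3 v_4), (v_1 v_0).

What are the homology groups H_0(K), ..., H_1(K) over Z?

Take the total order v_0 < v_1 < v_2 < v_3 < v_4 on the vertex set. Then K (dimension 1) consists of the simplices:

  0-simplices (5): [v_0], [v_1], [v_2], [v_3], [v_4]
  1-simplices (5): [v_0,v_1], [v_0,v_2], [v_0,v_4], [v_2,v_3], [v_3,v_4]

giving chain groups C_0 ≅ Z^5, C_1 ≅ Z^5.

The boundary map ∂_1: C_1 → C_0 sends each edge [p,q] (with p < q) to q − p. For instance
  ∂[v_0,v_1] = [v_1] − [v_0].
This gives a 5×5 integer matrix of rank 4; reducing to Smith normal form yields diagonal entries (1,1,1,1).

Now H_k = ker ∂_k / im ∂_{k+1}, so:

  H_0: rank C_0 − rank ∂_1 = 5 − 4 = 1, and the invariant factors of ∂_1 are all 1, so H_0 = Z.
  H_1: rank ker ∂_1 − rank ∂_2 = (5 − 4) − 0 = 1, and there is no ∂_2, so H_1 = Z.

As a check, the Euler characteristic is 5 − 5 = 0, which agrees with 1 − 1 = 0.

H_0 = Z,  H_1 = Z.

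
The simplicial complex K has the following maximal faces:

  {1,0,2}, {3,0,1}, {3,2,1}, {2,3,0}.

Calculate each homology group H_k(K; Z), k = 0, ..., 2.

We work with the vertex ordering 0 < 1 < 2 < 3. The simplices of K, each written with vertices in increasing order, are:

  0-simplices (4): [0], [1], [2], [3]
  1-simplices (6): [0,1], [0,2], [0,3], [1,2], [1,3], [2,3]
  2-simplices (4): [0,1,2], [0,1,3], [0,2,3], [1,2,3]

so the chain groups are C_0 ≅ Z^4, C_1 ≅ Z^6, C_2 ≅ Z^4.

∂_1: C_1 → C_0 is given by ∂[p,q] = [q] − [p].
This gives a 4×6 integer matrix of rank 3; reducing to Smith normal form yields diagonal entries (1,1,1).

The boundary map ∂_2: C_2 → C_1 sends each 2-simplex [p,q,r] to [q,r] − [p,r] + [p,q]. For instance
  ∂[0,2,3] = [2,3] − [0,3] + [0,2],
  ∂[0,1,3] = [1,3] − [0,3] + [0,1].
The 6×4 boundary matrix has rank 3 and Smith normal form diag(1,1,1).

Now H_k = ker ∂_k / im ∂_{k+1}, so:

  H_0: rank C_0 − rank ∂_1 = 4 − 3 = 1, and the invariant factors of ∂_1 are all 1, so H_0 = Z.
  H_1: rank ker ∂_1 − rank ∂_2 = (6 − 3) − 3 = 0, and the invariant factors of ∂_2 are all 1, so H_1 = 0.
  H_2: rank ker ∂_2 − rank ∂_3 = (4 − 3) − 0 = 1, and there is no ∂_3, so H_2 = Z.

As a check, the Euler characteristic is 4 − 6 + 4 = 2, which agrees with 1 − 0 + 1 = 2.

H_0 = Z,  H_1 = 0,  H_2 = Z.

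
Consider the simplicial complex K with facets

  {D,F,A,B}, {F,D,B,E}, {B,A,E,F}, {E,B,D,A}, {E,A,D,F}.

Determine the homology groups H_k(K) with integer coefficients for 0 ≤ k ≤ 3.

H_0 ≅ Z,  H_1 = 0,  H_2 = 0,  H_3 ≅ Z.

Take the total order A < B < D < E < F on the vertex set. Then K (dimension 3) consists of the simplices:

  0-simplices (5): A, B, D, E, F
  1-simplices (10): AB, AD, AE, AF, BD, BE, BF, DE, DF, EF
  2-simplices (10): ABD, ABE, ABF, ADE, ADF, AEF, BDE, BDF, BEF, DEF
  3-simplices (5): ABDE, ABDF, ABEF, ADEF, BDEF

so the chain groups are C_0 ≅ Z^5, C_1 ≅ Z^10, C_2 ≅ Z^10, C_3 ≅ Z^5.

The boundary map ∂_1: C_1 → C_0 is given by ∂[p,q] = [q] − [p].
The 5×10 boundary matrix has rank 4 and Smith normal form diag(1,1,1,1).

The boundary map ∂_2: C_2 → C_1 maps a triangle to the signed sum of its edges. For instance
  ∂BDF = DF − BF + BD,
  ∂BDE = DE − BE + BD.
The 10×10 boundary matrix has rank 6 and Smith normal form diag(1,1,1,1,1,1).

Boundary ∂_3: C_3 → C_2 sends each 3-simplex σ to the alternating sum Σ_i (−1)^i (σ with its i-th vertex removed). For instance
  ∂ABDE = BDE − ADE + ABE − ABD,
  ∂ADEF = DEF − AEF + ADF − ADE.
The 10×5 boundary matrix has rank 4 and Smith normal form diag(1,1,1,1).

Now H_k = ker ∂_k / im ∂_{k+1}, so:

  H_0: rank C_0 − rank ∂_1 = 5 − 4 = 1, and the invariant factors of ∂_1 are all 1, so H_0 = Z.
  H_1: rank ker ∂_1 − rank ∂_2 = (10 − 4) − 6 = 0, and the invariant factors of ∂_2 are all 1, so H_1 = 0.
  H_2: rank ker ∂_2 − rank ∂_3 = (10 − 6) − 4 = 0, and the invariant factors of ∂_3 are all 1, so H_2 = 0.
  H_3: rank ker ∂_3 − rank ∂_4 = (5 − 4) − 0 = 1, and there is no ∂_4, so H_3 = Z.

(K is a triangulation of the 3-sphere S^3.)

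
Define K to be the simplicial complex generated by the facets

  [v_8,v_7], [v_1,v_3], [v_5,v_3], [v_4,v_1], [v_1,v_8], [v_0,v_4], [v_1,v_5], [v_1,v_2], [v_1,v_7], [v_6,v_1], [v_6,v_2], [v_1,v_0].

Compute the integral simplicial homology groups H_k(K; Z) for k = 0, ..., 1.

H_0 ≅ Z,  H_1 ≅ Z^4.

Fix the vertex order v_0 < v_1 < v_2 < v_3 < v_4 < v_5 < v_6 < v_7 < v_8 and write every simplex with vertices in increasing order. Then dim K = 1 and the simplices of K are:

  0-simplices (9): [v_0], [v_1], [v_2], [v_3], [v_4], [v_5], [v_6], [v_7], [v_8]
  1-simplices (12): [v_0,v_1], [v_0,v_4], [v_1,v_2], [v_1,v_3], [v_1,v_4], [v_1,v_5], [v_1,v_6], [v_1,v_7], [v_1,v_8], [v_2,v_6], [v_3,v_5], [v_7,v_8]

giving chain groups C_0 ≅ Z^9, C_1 ≅ Z^12.

Boundary ∂_1: C_1 → C_0 maps an edge to its endpoints' difference, ∂[p,q] = q − p. For instance
  ∂[v_1,v_5] = [v_5] − [v_1].
The resulting 9×12 matrix has rank 8, and its Smith normal form has invariant factors (1,1,1,1,1,1,1,1).

Reading off H_k = ker ∂_k / im ∂_{k+1}:

  H_0: rank C_0 − rank ∂_1 = 9 − 8 = 1, and the invariant factors of ∂_1 are all 1, so H_0 = Z.
  H_1: rank ker ∂_1 − rank ∂_2 = (12 − 8) − 0 = 4, and there is no ∂_2, so H_1 = Z^4.

As a check, the Euler characteristic is 9 − 12 = -3, which agrees with 1 − 4 = -3.
(K is a triangulation of a wedge of 4 circles.)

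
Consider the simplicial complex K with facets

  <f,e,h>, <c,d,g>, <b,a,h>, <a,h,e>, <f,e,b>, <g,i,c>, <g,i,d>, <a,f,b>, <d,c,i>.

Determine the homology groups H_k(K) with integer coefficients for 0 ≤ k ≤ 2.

K has 9 vertices, 16 edges, 9 triangles.
rank ∂_0 = 0, rank ∂_1 = 7 ⇒ b_0 = 9 − 0 − 7 = 2; all invariant factors of ∂_1 are 1 so no torsion. So H_0 = Z^2.
rank ∂_1 = 7, rank ∂_2 = 8 ⇒ b_1 = 16 − 7 − 8 = 1; all invariant factors of ∂_2 are 1 so no torsion. So H_1 = Z.
rank ∂_2 = 8, rank ∂_3 = 0 ⇒ b_2 = 9 − 8 − 0 = 1. So H_2 = Z.

H_0 ≅ Z^2,  H_1 ≅ Z,  H_2 ≅ Z.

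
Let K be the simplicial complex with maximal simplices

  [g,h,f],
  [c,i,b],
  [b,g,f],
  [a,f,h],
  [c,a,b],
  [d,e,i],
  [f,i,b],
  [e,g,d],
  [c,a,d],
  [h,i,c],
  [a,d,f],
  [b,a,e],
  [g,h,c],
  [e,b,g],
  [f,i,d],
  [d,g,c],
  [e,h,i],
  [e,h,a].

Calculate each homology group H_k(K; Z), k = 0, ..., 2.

K has 9 vertices, 27 edges, 18 triangles.
rank ∂_0 = 0, rank ∂_1 = 8 ⇒ b_0 = 9 − 0 − 8 = 1; all invariant factors of ∂_1 are 1 so no torsion. So H_0 ≅ Z.
rank ∂_1 = 8, rank ∂_2 = 17 ⇒ b_1 = 27 − 8 − 17 = 2; all invariant factors of ∂_2 are 1 so no torsion. So H_1 ≅ Z^2.
rank ∂_2 = 17, rank ∂_3 = 0 ⇒ b_2 = 18 − 17 − 0 = 1. So H_2 ≅ Z.

H_0 = Z,  H_1 = Z^2,  H_2 = Z.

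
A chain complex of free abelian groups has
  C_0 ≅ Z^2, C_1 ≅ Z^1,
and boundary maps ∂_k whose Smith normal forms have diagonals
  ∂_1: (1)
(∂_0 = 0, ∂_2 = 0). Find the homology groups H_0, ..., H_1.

H_0 ≅ Z,  H_1 = 0.

H_0: b_0 = 2 − 0 − 1 = 1; torsion from ∂_1 factors > 1: none. So H_0 ≅ Z.
H_1: b_1 = 1 − 1 − 0 = 0; torsion from ∂_2 factors > 1: none. So H_1 ≅ 0.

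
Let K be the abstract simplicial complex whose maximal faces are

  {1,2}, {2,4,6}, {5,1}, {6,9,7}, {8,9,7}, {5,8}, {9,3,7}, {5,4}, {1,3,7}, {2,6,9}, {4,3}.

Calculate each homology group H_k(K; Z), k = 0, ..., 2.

Order the vertices as 1 < 2 < 3 < 4 < 5 < 6 < 7 < 8 < 9. Listing each simplex with vertices in this order, K has dimension 2 with simplices:

  0-simplices (9): [1], [2], [3], [4], [5], [6], [7], [8], [9]
  1-simplices (18): [1,2], [1,3], [1,5], [1,7], [2,4], [2,6], [2,9], [3,4], [3,7], [3,9], [4,5], [4,6], [5,8], [6,7], [6,9], [7,8], [7,9], [8,9]
  2-simplices (6): [1,3,7], [2,4,6], [2,6,9], [3,7,9], [6,7,9], [7,8,9]

giving chain groups C_0 ≅ Z^9, C_1 ≅ Z^18, C_2 ≅ Z^6.

∂_1: C_1 → C_0 is given by ∂[p,q] = [q] − [p].
The 9×18 boundary matrix has rank 8 and Smith normal form diag(1,1,1,1,1,1,1,1).

Boundary ∂_2: C_2 → C_1 sends each 2-simplex [p,q,r] to [q,r] − [p,r] + [p,q]. For instance
  ∂[3,7,9] = [7,9] − [3,9] + [3,7],
  ∂[1,3,7] = [3,7] − [1,7] + [1,3].
The resulting 18×6 matrix has rank 6, and its Smith normal form has invariant factors (1,1,1,1,1,1).

From H_k ≅ ker(∂_k) / im(∂_{k+1}) we obtain:

  H_0: rank C_0 − rank ∂_1 = 9 − 8 = 1, and the invariant factors of ∂_1 are all 1, so H_0 = Z.
  H_1: rank ker ∂_1 − rank ∂_2 = (18 − 8) − 6 = 4, and the invariant factors of ∂_2 are all 1, so H_1 = Z^4.
  H_2: rank ker ∂_2 − rank ∂_3 = (6 − 6) − 0 = 0, and there is no ∂_3, so H_2 = 0.

H_0 ≅ Z,  H_1 ≅ Z^4,  H_2 = 0.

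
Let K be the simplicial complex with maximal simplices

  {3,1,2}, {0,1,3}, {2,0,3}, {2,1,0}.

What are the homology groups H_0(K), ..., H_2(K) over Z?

We work with the vertex ordering 0 < 1 < 2 < 3. The simplices of K, each written with vertices in increasing order, are:

  0-simplices (4): [0], [1], [2], [3]
  1-simplices (6): [0,1], [0,2], [0,3], [1,2], [1,3], [2,3]
  2-simplices (4): [0,1,2], [0,1,3], [0,2,3], [1,2,3]

so the chain groups are C_0 ≅ Z^4, C_1 ≅ Z^6, C_2 ≅ Z^4.

Boundary ∂_1: C_1 → C_0 sends each edge [p,q] (with p < q) to q − p.
The 4×6 boundary matrix has rank 3 and Smith normal form diag(1,1,1).

Boundary ∂_2: C_2 → C_1 maps a triangle to the signed sum of its edges. For instance
  ∂[0,2,3] = [2,3] − [0,3] + [0,2],
  ∂[0,1,3] = [1,3] − [0,3] + [0,1].
The resulting 6×4 matrix has rank 3, and its Smith normal form has invariant factors (1,1,1).

Computing H_k = (kernel of ∂_k) / (image of ∂_{k+1}):

  H_0: rank C_0 − rank ∂_1 = 4 − 3 = 1, and the invariant factors of ∂_1 are all 1, so H_0 ≅ Z.
  H_1: rank ker ∂_1 − rank ∂_2 = (6 − 3) − 3 = 0, and the invariant factors of ∂_2 are all 1, so H_1 ≅ 0.
  H_2: rank ker ∂_2 − rank ∂_3 = (4 − 3) − 0 = 1, and there is no ∂_3, so H_2 ≅ Z.

As a check, the Euler characteristic is 4 − 6 + 4 = 2, which agrees with 1 − 0 + 1 = 2.

H_0 = Z,  H_1 = 0,  H_2 = Z.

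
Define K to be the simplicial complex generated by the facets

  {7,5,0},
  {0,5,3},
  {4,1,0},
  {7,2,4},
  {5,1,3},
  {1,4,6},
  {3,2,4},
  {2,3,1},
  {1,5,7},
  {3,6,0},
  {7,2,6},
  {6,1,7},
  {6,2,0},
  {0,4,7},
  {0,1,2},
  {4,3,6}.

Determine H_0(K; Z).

Order the vertices as 0 < 1 < 2 < 3 < 4 < 5 < 6 < 7. Listing each simplex with vertices in this order, K has dimension 2 with simplices:

  0-simplices (8): [0], [1], [2], [3], [4], [5], [6], [7]
  1-simplices (24): (24 of them)
  2-simplices (16): [0,1,2], [0,1,4], [0,2,6], [0,3,5], [0,3,6], [0,4,7], [0,5,7], [1,2,3], [1,3,5], [1,4,6], [1,5,7], [1,6,7], [2,3,4], [2,4,7], [2,6,7], [3,4,6]

Hence C_0 ≅ Z^8, C_1 ≅ Z^24, C_2 ≅ Z^16.

∂_1: C_1 → C_0 is given by ∂[p,q] = [q] − [p]. For instance
  ∂[4,7] = [7] − [4].
The 8×24 boundary matrix has rank 7 and Smith normal form diag(1,1,1,1,1,1,1).

The boundary map ∂_2: C_2 → C_1 sends each 2-simplex [p,q,r] to [q,r] − [p,r] + [p,q]. For instance
  ∂[3,4,6] = [4,6] − [3,6] + [3,4],
  ∂[0,4,7] = [4,7] − [0,7] + [0,4].
This gives a 24×16 integer matrix of rank 15; reducing to Smith normal form yields diagonal entries (1,1,1,1,1,1,1,1,1,1,1,1,1,1,1).

Computing H_k = (kernel of ∂_k) / (image of ∂_{k+1}):

  H_0: rank C_0 − rank ∂_1 = 8 − 7 = 1, and the invariant factors of ∂_1 are all 1, so H_0 = Z.

(K is a triangulation of the torus T^2.)

H_0 = Z.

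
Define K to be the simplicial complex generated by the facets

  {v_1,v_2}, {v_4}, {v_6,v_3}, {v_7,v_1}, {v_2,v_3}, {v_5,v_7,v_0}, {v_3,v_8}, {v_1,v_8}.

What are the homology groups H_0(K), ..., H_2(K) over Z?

Fix the vertex order v_0 < v_1 < v_2 < v_3 < v_4 < v_5 < v_6 < v_7 < v_8 and write every simplex with vertices in increasing order. Then dim K = 2 and the simplices of K are:

  0-simplices (9): [v_0], [v_1], [v_2], [v_3], [v_4], [v_5], [v_6], [v_7], [v_8]
  1-simplices (9): [v_0,v_5], [v_0,v_7], [v_1,v_2], [v_1,v_7], [v_1,v_8], [v_2,v_3], [v_3,v_6], [v_3,v_8], [v_5,v_7]
  2-simplices (1): [v_0,v_5,v_7]

giving chain groups C_0 ≅ Z^9, C_1 ≅ Z^9, C_2 ≅ Z^1.

The boundary map ∂_1: C_1 → C_0 is given by ∂[p,q] = [q] − [p].
The 9×9 boundary matrix has rank 7 and Smith normal form diag(1,1,1,1,1,1,1).

The boundary map ∂_2: C_2 → C_1 sends each 2-simplex [p,q,r] to [q,r] − [p,r] + [p,q]. For instance
  ∂[v_0,v_5,v_7] = [v_5,v_7] − [v_0,v_7] + [v_0,v_5].
As a 9×1 matrix over Z this has rank 1, with invariant factors (1).

From H_k ≅ ker(∂_k) / im(∂_{k+1}) we obtain:

  H_0: rank C_0 − rank ∂_1 = 9 − 7 = 2, and the invariant factors of ∂_1 are all 1, so H_0 ≅ Z^2.
  H_1: rank ker ∂_1 − rank ∂_2 = (9 − 7) − 1 = 1, and the invariant factors of ∂_2 are all 1, so H_1 ≅ Z.
  H_2: rank ker ∂_2 − rank ∂_3 = (1 − 1) − 0 = 0, and there is no ∂_3, so H_2 ≅ 0.

H_0 ≅ Z^2,  H_1 ≅ Z,  H_2 = 0.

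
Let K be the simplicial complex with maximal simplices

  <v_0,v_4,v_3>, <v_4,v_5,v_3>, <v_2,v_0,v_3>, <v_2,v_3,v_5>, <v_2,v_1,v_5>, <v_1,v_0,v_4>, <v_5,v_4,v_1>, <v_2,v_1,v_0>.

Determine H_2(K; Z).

H_2 = Z.

Order the vertices as v_0 < v_1 < v_2 < v_3 < v_4 < v_5. Listing each simplex with vertices in this order, K has dimension 2 with simplices:

  0-simplices (6): [v_0], [v_1], [v_2], [v_3], [v_4], [v_5]
  1-simplices (12): [v_0,v_1], [v_0,v_2], [v_0,v_3], [v_0,v_4], [v_1,v_2], [v_1,v_4], [v_1,v_5], [v_2,v_3], [v_2,v_5], [v_3,v_4], [v_3,v_5], [v_4,v_5]
  2-simplices (8): [v_0,v_1,v_2], [v_0,v_1,v_4], [v_0,v_2,v_3], [v_0,v_3,v_4], [v_1,v_2,v_5], [v_1,v_4,v_5], [v_2,v_3,v_5], [v_3,v_4,v_5]

giving chain groups C_0 ≅ Z^6, C_1 ≅ Z^12, C_2 ≅ Z^8.

The boundary map ∂_1: C_1 → C_0 maps an edge to its endpoints' difference, ∂[p,q] = q − p. For instance
  ∂[v_2,v_3] = [v_3] − [v_2].
The 6×12 boundary matrix has rank 5 and Smith normal form diag(1,1,1,1,1).

∂_2: C_2 → C_1 maps a triangle to the signed sum of its edges. For instance
  ∂[v_1,v_2,v_5] = [v_2,v_5] − [v_1,v_5] + [v_1,v_2],
  ∂[v_3,v_4,v_5] = [v_4,v_5] − [v_3,v_5] + [v_3,v_4].
The 12×8 boundary matrix has rank 7 and Smith normal form diag(1,1,1,1,1,1,1).

Computing H_k = (kernel of ∂_k) / (image of ∂_{k+1}):

  H_2: rank ker ∂_2 − rank ∂_3 = (8 − 7) − 0 = 1, and there is no ∂_3, so H_2 ≅ Z.

(K is a triangulation of the 2-sphere S^2.)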